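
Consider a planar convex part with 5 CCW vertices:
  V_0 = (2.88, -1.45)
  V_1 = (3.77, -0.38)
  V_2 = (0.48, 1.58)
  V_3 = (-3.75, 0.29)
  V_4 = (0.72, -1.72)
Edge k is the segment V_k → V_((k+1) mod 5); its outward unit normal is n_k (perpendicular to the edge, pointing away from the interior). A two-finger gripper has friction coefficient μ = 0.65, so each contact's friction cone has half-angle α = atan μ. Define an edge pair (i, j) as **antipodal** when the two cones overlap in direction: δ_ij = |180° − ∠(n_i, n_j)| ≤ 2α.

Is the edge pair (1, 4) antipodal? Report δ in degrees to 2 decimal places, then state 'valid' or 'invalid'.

α = atan 0.65 = 33.02°;  2α = 66.05°
edge 1: e_1 = (-3.29, +1.96);  n_1 = (+0.5118, +0.8591)
edge 4: e_4 = (+2.16, +0.27);  n_4 = (+0.1240, -0.9923)
∠(n_1, n_4) = 142.09°
δ = |180° − 142.09°| = 37.91°
37.91° ≤ 2α = 66.05°  →  valid

δ = 37.91°, valid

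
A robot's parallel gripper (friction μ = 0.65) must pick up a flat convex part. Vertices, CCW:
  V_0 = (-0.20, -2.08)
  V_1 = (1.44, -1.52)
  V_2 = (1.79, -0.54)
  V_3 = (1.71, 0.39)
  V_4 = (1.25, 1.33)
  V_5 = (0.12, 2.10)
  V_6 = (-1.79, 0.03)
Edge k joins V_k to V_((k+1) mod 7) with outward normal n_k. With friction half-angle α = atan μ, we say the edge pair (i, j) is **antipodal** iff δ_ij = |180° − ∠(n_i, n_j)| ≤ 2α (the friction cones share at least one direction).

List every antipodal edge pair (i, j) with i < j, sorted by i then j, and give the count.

α = atan 0.65 = 33.02°;  2α = 66.05°
n_0 = (+0.3231, -0.9463)
n_1 = (+0.9417, -0.3363)
n_2 = (+0.9963, +0.0857)
n_3 = (+0.8982, +0.4396)
n_4 = (+0.5631, +0.8264)
n_5 = (-0.7349, +0.6781)
n_6 = (-0.7986, -0.6018)
  (0,1): δ = 128.51°  ·
  (0,2): δ = 103.94°  ·
  (0,3): δ = 82.78°  ·
  (0,4): δ = 53.12°  ✓
  (0,5): δ = 28.45°  ✓
  (0,6): δ = 108.15°  ·
  (1,2): δ = 155.43°  ·
  (1,3): δ = 134.27°  ·
  (1,4): δ = 104.62°  ·
  (1,5): δ = 23.04°  ✓
  (1,6): δ = 56.65°  ✓
  (2,3): δ = 158.84°  ·
  (2,4): δ = 129.19°  ·
  (2,5): δ = 47.61°  ✓
  (2,6): δ = 32.08°  ✓
  (3,4): δ = 150.35°  ·
  (3,5): δ = 68.77°  ·
  (3,6): δ = 10.92°  ✓
  (4,5): δ = 98.43°  ·
  (4,6): δ = 18.73°  ✓
  (5,6): δ = 100.30°  ·
antipodal pairs: 8

count = 8; pairs: (0,4), (0,5), (1,5), (1,6), (2,5), (2,6), (3,6), (4,6)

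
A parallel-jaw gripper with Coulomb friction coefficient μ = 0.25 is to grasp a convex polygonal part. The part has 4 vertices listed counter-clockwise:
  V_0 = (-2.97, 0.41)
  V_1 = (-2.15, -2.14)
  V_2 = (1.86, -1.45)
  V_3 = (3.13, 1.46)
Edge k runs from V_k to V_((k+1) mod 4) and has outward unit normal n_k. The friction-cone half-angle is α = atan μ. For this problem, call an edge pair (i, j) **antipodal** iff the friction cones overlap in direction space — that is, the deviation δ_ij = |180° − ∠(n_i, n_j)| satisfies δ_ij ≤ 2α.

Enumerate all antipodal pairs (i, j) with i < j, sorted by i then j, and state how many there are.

count = 1; pairs: (1,3)

α = atan 0.25 = 14.04°;  2α = 28.07°
n_0 = (-0.9520, -0.3061)
n_1 = (+0.1696, -0.9855)
n_2 = (+0.9165, -0.4000)
n_3 = (-0.1696, +0.9855)
  (0,1): δ = 98.06°  ·
  (0,2): δ = 41.40°  ·
  (0,3): δ = 81.94°  ·
  (1,2): δ = 123.34°  ·
  (1,3): δ = 0.00°  ✓
  (2,3): δ = 56.66°  ·
antipodal pairs: 1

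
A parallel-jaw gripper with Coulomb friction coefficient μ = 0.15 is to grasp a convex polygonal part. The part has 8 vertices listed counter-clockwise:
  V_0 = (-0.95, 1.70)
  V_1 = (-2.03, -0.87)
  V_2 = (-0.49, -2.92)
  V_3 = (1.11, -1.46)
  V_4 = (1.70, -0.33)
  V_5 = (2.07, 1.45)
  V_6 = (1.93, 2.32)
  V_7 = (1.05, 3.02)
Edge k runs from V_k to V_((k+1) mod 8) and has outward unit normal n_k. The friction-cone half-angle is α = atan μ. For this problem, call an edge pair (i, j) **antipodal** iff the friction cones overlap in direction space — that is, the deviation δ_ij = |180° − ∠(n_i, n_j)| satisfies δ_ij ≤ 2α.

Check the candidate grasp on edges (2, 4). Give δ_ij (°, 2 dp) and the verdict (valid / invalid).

δ = 144.12°, invalid

α = atan 0.15 = 8.53°;  2α = 17.06°
edge 2: e_2 = (+1.60, +1.46);  n_2 = (+0.6741, -0.7387)
edge 4: e_4 = (+0.37, +1.78);  n_4 = (+0.9791, -0.2035)
∠(n_2, n_4) = 35.88°
δ = |180° − 35.88°| = 144.12°
144.12° > 2α = 17.06°  →  invalid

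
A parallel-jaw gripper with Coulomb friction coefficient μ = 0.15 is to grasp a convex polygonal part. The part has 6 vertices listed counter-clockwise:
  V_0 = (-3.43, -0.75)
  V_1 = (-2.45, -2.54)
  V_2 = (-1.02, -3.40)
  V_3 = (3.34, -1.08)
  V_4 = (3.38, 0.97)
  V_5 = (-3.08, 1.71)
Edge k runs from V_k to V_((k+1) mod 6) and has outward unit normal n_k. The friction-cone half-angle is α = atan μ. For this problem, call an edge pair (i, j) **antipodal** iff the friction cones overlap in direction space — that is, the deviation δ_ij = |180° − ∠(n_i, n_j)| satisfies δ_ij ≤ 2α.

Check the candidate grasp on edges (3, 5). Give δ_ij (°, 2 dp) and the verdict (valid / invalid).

δ = 6.98°, valid

α = atan 0.15 = 8.53°;  2α = 17.06°
edge 3: e_3 = (+0.04, +2.05);  n_3 = (+0.9998, -0.0195)
edge 5: e_5 = (-0.35, -2.46);  n_5 = (-0.9900, +0.1409)
∠(n_3, n_5) = 173.02°
δ = |180° − 173.02°| = 6.98°
6.98° ≤ 2α = 17.06°  →  valid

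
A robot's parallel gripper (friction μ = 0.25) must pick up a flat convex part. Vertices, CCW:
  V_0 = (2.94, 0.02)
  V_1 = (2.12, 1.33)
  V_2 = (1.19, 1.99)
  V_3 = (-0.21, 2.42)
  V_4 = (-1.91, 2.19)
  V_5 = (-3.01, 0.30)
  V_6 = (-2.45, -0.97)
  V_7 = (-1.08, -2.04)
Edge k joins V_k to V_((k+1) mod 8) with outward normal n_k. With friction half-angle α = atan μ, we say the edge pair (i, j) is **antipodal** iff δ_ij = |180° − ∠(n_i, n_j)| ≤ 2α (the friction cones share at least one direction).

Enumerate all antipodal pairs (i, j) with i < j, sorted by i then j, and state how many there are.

α = atan 0.25 = 14.04°;  2α = 28.07°
n_0 = (+0.8476, +0.5306)
n_1 = (+0.5787, +0.8155)
n_2 = (+0.2936, +0.9559)
n_3 = (-0.1341, +0.9910)
n_4 = (-0.8643, +0.5030)
n_5 = (-0.9150, -0.4035)
n_6 = (-0.6155, -0.7881)
n_7 = (+0.4560, -0.8900)
  (0,1): δ = 157.41°  ·
  (0,2): δ = 139.12°  ·
  (0,3): δ = 114.34°  ·
  (0,4): δ = 62.24°  ·
  (0,5): δ = 8.25°  ✓
  (0,6): δ = 19.96°  ✓
  (0,7): δ = 85.09°  ·
  (1,2): δ = 161.71°  ·
  (1,3): δ = 136.93°  ·
  (1,4): δ = 84.84°  ·
  (1,5): δ = 30.84°  ·
  (1,6): δ = 2.63°  ✓
  (1,7): δ = 62.49°  ·
  (2,3): δ = 155.22°  ·
  (2,4): δ = 103.13°  ·
  (2,5): δ = 49.13°  ·
  (2,6): δ = 20.92°  ✓
  (2,7): δ = 44.21°  ·
  (3,4): δ = 127.90°  ·
  (3,5): δ = 73.91°  ·
  (3,6): δ = 45.70°  ·
  (3,7): δ = 19.43°  ✓
  (4,5): δ = 126.01°  ·
  (4,6): δ = 97.79°  ·
  (4,7): δ = 32.67°  ·
  (5,6): δ = 151.79°  ·
  (5,7): δ = 86.66°  ·
  (6,7): δ = 114.88°  ·
antipodal pairs: 5

count = 5; pairs: (0,5), (0,6), (1,6), (2,6), (3,7)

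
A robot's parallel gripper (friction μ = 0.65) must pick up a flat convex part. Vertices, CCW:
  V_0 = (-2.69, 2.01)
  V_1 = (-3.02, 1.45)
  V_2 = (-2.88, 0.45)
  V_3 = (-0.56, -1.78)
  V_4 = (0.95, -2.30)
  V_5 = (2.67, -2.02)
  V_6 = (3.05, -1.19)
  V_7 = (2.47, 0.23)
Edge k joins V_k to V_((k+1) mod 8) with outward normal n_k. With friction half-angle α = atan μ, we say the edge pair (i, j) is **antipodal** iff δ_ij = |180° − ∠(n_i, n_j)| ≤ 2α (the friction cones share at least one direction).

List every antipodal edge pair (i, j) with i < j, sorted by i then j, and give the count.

count = 11; pairs: (0,4), (0,5), (0,6), (1,5), (1,6), (1,7), (2,6), (2,7), (3,6), (3,7), (4,7)

α = atan 0.65 = 33.02°;  2α = 66.05°
n_0 = (-0.8615, +0.5077)
n_1 = (-0.9903, -0.1386)
n_2 = (-0.6930, -0.7210)
n_3 = (-0.3256, -0.9455)
n_4 = (+0.1607, -0.9870)
n_5 = (+0.9092, -0.4163)
n_6 = (+0.9258, +0.3781)
n_7 = (+0.3261, +0.9453)
  (0,1): δ = 141.52°  ·
  (0,2): δ = 103.36°  ·
  (0,3): δ = 78.49°  ·
  (0,4): δ = 50.24°  ✓
  (0,5): δ = 5.91°  ✓
  (0,6): δ = 52.73°  ✓
  (0,7): δ = 101.48°  ·
  (1,2): δ = 141.84°  ·
  (1,3): δ = 116.97°  ·
  (1,4): δ = 88.72°  ·
  (1,5): δ = 32.57°  ✓
  (1,6): δ = 14.25°  ✓
  (1,7): δ = 63.00°  ✓
  (2,3): δ = 155.14°  ·
  (2,4): δ = 126.89°  ·
  (2,5): δ = 70.73°  ·
  (2,6): δ = 23.92°  ✓
  (2,7): δ = 24.83°  ✓
  (3,4): δ = 151.75°  ·
  (3,5): δ = 95.60°  ·
  (3,6): δ = 48.78°  ✓
  (3,7): δ = 0.03°  ✓
  (4,5): δ = 123.85°  ·
  (4,6): δ = 77.03°  ·
  (4,7): δ = 28.28°  ✓
  (5,6): δ = 133.18°  ·
  (5,7): δ = 84.43°  ·
  (6,7): δ = 131.25°  ·
antipodal pairs: 11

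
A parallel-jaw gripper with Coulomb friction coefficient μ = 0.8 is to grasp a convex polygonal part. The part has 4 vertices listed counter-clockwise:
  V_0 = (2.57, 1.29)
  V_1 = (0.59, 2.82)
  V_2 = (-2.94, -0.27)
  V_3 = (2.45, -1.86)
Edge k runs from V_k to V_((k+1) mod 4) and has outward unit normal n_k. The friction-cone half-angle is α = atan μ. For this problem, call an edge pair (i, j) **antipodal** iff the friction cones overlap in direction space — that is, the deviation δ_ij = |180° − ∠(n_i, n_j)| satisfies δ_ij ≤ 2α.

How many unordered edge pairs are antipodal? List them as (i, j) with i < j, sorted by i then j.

α = atan 0.8 = 38.66°;  2α = 77.32°
n_0 = (+0.6114, +0.7913)
n_1 = (-0.6587, +0.7524)
n_2 = (-0.2829, -0.9591)
n_3 = (+0.9993, -0.0381)
  (0,1): δ = 101.11°  ·
  (0,2): δ = 21.26°  ✓
  (0,3): δ = 125.51°  ·
  (1,2): δ = 57.63°  ✓
  (1,3): δ = 46.62°  ✓
  (2,3): δ = 75.75°  ✓
antipodal pairs: 4

count = 4; pairs: (0,2), (1,2), (1,3), (2,3)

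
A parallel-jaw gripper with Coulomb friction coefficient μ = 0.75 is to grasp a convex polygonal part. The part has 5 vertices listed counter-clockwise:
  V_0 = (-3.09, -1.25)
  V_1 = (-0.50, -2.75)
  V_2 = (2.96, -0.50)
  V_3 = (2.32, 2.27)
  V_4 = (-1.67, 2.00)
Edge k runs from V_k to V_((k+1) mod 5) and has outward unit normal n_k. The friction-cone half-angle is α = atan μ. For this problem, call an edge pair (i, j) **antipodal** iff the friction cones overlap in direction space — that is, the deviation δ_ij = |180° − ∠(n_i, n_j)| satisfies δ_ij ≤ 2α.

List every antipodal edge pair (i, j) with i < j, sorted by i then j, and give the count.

count = 5; pairs: (0,2), (0,3), (1,3), (1,4), (2,4)

α = atan 0.75 = 36.87°;  2α = 73.74°
n_0 = (-0.5012, -0.8654)
n_1 = (+0.5452, -0.8383)
n_2 = (+0.9743, +0.2251)
n_3 = (-0.0675, +0.9977)
n_4 = (-0.9164, +0.4004)
  (0,1): δ = 116.89°  ·
  (0,2): δ = 46.91°  ✓
  (0,3): δ = 33.95°  ✓
  (0,4): δ = 96.48°  ·
  (1,2): δ = 110.03°  ·
  (1,3): δ = 29.16°  ✓
  (1,4): δ = 33.36°  ✓
  (2,3): δ = 99.14°  ·
  (2,4): δ = 36.61°  ✓
  (3,4): δ = 117.47°  ·
antipodal pairs: 5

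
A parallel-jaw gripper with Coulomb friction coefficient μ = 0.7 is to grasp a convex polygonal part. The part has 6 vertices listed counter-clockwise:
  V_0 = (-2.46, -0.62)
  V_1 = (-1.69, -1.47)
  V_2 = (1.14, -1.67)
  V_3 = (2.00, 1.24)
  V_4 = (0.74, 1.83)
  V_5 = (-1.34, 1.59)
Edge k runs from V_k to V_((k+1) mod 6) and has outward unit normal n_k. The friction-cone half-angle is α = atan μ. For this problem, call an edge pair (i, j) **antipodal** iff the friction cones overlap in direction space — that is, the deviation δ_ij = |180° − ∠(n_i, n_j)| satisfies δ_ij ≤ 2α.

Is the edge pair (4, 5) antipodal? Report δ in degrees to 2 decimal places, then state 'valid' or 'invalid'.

δ = 123.46°, invalid

α = atan 0.7 = 34.99°;  2α = 69.98°
edge 4: e_4 = (-2.08, -0.24);  n_4 = (-0.1146, +0.9934)
edge 5: e_5 = (-1.12, -2.21);  n_5 = (-0.8920, +0.4521)
∠(n_4, n_5) = 56.54°
δ = |180° − 56.54°| = 123.46°
123.46° > 2α = 69.98°  →  invalid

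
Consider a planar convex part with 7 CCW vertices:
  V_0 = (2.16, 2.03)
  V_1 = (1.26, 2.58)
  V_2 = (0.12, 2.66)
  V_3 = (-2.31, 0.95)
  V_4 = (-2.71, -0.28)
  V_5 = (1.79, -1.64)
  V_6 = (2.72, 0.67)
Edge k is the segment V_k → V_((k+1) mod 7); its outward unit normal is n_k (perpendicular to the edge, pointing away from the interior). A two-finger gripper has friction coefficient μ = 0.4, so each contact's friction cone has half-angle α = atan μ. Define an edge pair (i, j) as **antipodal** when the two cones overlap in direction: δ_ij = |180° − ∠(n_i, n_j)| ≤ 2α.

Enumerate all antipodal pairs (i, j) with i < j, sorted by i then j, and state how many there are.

α = atan 0.4 = 21.80°;  2α = 43.60°
n_0 = (+0.5215, +0.8533)
n_1 = (+0.0700, +0.9975)
n_2 = (-0.5755, +0.8178)
n_3 = (-0.9510, +0.3093)
n_4 = (-0.2893, -0.9572)
n_5 = (+0.9276, -0.3735)
n_6 = (+0.9247, +0.3807)
  (0,1): δ = 152.58°  ·
  (0,2): δ = 113.44°  ·
  (0,3): δ = 76.59°  ·
  (0,4): δ = 14.61°  ✓
  (0,5): δ = 99.50°  ·
  (0,6): δ = 143.81°  ·
  (1,2): δ = 140.85°  ·
  (1,3): δ = 104.00°  ·
  (1,4): δ = 12.80°  ✓
  (1,5): δ = 72.08°  ·
  (1,6): δ = 116.39°  ·
  (2,3): δ = 143.15°  ·
  (2,4): δ = 51.95°  ·
  (2,5): δ = 32.94°  ✓
  (2,6): δ = 77.25°  ·
  (3,4): δ = 88.80°  ·
  (3,5): δ = 3.91°  ✓
  (3,6): δ = 40.39°  ✓
  (4,5): δ = 95.11°  ·
  (4,6): δ = 50.80°  ·
  (5,6): δ = 135.69°  ·
antipodal pairs: 5

count = 5; pairs: (0,4), (1,4), (2,5), (3,5), (3,6)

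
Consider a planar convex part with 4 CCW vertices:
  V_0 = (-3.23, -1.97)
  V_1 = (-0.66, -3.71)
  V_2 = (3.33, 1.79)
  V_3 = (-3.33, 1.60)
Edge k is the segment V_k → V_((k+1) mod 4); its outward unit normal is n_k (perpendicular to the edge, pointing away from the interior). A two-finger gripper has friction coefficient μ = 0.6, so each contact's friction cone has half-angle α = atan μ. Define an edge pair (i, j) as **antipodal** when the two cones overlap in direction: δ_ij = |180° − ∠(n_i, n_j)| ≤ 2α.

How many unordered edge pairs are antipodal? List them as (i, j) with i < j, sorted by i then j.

count = 3; pairs: (0,2), (1,2), (1,3)

α = atan 0.6 = 30.96°;  2α = 61.93°
n_0 = (-0.5606, -0.8281)
n_1 = (+0.8094, -0.5872)
n_2 = (-0.0285, +0.9996)
n_3 = (-0.9996, -0.0280)
  (0,1): δ = 91.86°  ·
  (0,2): δ = 35.73°  ✓
  (0,3): δ = 125.70°  ·
  (1,2): δ = 52.41°  ✓
  (1,3): δ = 37.56°  ✓
  (2,3): δ = 90.03°  ·
antipodal pairs: 3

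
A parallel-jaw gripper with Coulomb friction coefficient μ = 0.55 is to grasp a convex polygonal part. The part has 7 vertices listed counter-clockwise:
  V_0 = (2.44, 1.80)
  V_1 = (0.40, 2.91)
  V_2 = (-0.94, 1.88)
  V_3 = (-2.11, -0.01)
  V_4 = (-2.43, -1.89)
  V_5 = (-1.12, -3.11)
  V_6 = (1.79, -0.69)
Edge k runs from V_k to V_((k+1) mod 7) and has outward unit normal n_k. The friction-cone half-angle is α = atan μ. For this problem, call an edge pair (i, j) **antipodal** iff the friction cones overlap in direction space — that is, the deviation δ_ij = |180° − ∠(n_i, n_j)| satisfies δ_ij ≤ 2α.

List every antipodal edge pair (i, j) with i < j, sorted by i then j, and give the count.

α = atan 0.55 = 28.81°;  2α = 57.62°
n_0 = (+0.4779, +0.8784)
n_1 = (-0.6094, +0.7928)
n_2 = (-0.8503, +0.5264)
n_3 = (-0.9858, +0.1678)
n_4 = (-0.6815, -0.7318)
n_5 = (+0.6394, -0.7689)
n_6 = (+0.9676, -0.2526)
  (0,1): δ = 113.90°  ·
  (0,2): δ = 93.21°  ·
  (0,3): δ = 71.11°  ·
  (0,4): δ = 14.41°  ✓
  (0,5): δ = 68.30°  ·
  (0,6): δ = 103.92°  ·
  (1,2): δ = 159.31°  ·
  (1,3): δ = 137.21°  ·
  (1,4): δ = 80.51°  ·
  (1,5): δ = 2.20°  ✓
  (1,6): δ = 37.82°  ✓
  (2,3): δ = 157.90°  ·
  (2,4): δ = 101.20°  ·
  (2,5): δ = 18.49°  ✓
  (2,6): δ = 17.13°  ✓
  (3,4): δ = 123.30°  ·
  (3,5): δ = 40.59°  ✓
  (3,6): δ = 4.97°  ✓
  (4,5): δ = 97.29°  ·
  (4,6): δ = 61.67°  ·
  (5,6): δ = 144.38°  ·
antipodal pairs: 7

count = 7; pairs: (0,4), (1,5), (1,6), (2,5), (2,6), (3,5), (3,6)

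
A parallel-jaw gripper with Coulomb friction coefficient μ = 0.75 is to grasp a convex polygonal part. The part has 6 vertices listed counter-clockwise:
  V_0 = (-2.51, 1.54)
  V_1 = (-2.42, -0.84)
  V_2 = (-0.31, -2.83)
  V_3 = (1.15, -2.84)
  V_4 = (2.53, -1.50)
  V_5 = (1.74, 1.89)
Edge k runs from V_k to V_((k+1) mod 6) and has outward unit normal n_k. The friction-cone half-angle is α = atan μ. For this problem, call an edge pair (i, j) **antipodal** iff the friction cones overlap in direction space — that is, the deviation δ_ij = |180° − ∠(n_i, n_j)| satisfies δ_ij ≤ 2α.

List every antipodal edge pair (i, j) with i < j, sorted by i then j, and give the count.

α = atan 0.75 = 36.87°;  2α = 73.74°
n_0 = (-0.9993, -0.0378)
n_1 = (-0.6861, -0.7275)
n_2 = (-0.0068, -1.0000)
n_3 = (+0.6966, -0.7174)
n_4 = (+0.9739, +0.2270)
n_5 = (-0.0821, +0.9966)
  (0,1): δ = 135.49°  ·
  (0,2): δ = 92.56°  ·
  (0,3): δ = 48.01°  ✓
  (0,4): δ = 10.95°  ✓
  (0,5): δ = 92.54°  ·
  (1,2): δ = 137.07°  ·
  (1,3): δ = 92.52°  ·
  (1,4): δ = 33.56°  ✓
  (1,5): δ = 48.03°  ✓
  (2,3): δ = 135.45°  ·
  (2,4): δ = 76.49°  ·
  (2,5): δ = 5.10°  ✓
  (3,4): δ = 121.04°  ·
  (3,5): δ = 39.45°  ✓
  (4,5): δ = 98.41°  ·
antipodal pairs: 6

count = 6; pairs: (0,3), (0,4), (1,4), (1,5), (2,5), (3,5)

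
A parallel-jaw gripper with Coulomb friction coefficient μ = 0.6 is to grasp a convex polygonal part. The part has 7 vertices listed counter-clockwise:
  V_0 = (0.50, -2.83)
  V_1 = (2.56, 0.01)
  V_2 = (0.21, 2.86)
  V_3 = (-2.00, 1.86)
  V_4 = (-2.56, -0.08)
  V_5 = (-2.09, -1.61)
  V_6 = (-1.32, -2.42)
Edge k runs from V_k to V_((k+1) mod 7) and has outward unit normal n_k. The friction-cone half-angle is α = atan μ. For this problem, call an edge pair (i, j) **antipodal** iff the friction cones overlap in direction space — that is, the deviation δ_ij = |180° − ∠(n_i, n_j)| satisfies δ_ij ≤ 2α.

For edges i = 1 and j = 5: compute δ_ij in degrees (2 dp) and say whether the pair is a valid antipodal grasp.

δ = 4.04°, valid

α = atan 0.6 = 30.96°;  2α = 61.93°
edge 1: e_1 = (-2.35, +2.85);  n_1 = (+0.7715, +0.6362)
edge 5: e_5 = (+0.77, -0.81);  n_5 = (-0.7248, -0.6890)
∠(n_1, n_5) = 175.96°
δ = |180° − 175.96°| = 4.04°
4.04° ≤ 2α = 61.93°  →  valid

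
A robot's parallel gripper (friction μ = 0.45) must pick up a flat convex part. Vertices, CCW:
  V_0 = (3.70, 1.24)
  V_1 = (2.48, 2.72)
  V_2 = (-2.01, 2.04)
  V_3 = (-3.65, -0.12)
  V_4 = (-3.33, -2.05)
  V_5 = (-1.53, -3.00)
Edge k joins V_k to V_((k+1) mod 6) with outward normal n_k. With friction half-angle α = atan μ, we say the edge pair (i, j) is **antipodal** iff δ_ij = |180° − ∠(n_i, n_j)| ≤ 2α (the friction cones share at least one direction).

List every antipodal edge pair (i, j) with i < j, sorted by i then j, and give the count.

α = atan 0.45 = 24.23°;  2α = 48.46°
n_0 = (+0.7716, +0.6361)
n_1 = (-0.1497, +0.9887)
n_2 = (-0.7964, +0.6047)
n_3 = (-0.9865, -0.1636)
n_4 = (-0.4668, -0.8844)
n_5 = (+0.6298, -0.7768)
  (0,1): δ = 120.89°  ·
  (0,2): δ = 76.71°  ·
  (0,3): δ = 30.09°  ✓
  (0,4): δ = 22.68°  ✓
  (0,5): δ = 89.53°  ·
  (1,2): δ = 135.82°  ·
  (1,3): δ = 89.20°  ·
  (1,4): δ = 36.44°  ✓
  (1,5): δ = 30.42°  ✓
  (2,3): δ = 133.38°  ·
  (2,4): δ = 80.62°  ·
  (2,5): δ = 13.76°  ✓
  (3,4): δ = 127.24°  ·
  (3,5): δ = 60.38°  ·
  (4,5): δ = 113.14°  ·
antipodal pairs: 5

count = 5; pairs: (0,3), (0,4), (1,4), (1,5), (2,5)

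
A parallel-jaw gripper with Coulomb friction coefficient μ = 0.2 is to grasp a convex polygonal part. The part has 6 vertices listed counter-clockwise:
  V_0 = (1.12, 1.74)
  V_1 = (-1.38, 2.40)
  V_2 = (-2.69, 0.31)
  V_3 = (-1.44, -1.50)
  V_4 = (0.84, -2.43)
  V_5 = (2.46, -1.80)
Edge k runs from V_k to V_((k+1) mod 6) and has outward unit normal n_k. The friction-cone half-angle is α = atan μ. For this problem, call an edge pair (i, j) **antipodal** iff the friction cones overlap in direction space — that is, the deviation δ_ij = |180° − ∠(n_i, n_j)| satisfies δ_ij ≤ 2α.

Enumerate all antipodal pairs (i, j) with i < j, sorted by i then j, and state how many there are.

α = atan 0.2 = 11.31°;  2α = 22.62°
n_0 = (+0.2553, +0.9669)
n_1 = (-0.8473, +0.5311)
n_2 = (-0.8228, -0.5683)
n_3 = (-0.3777, -0.9259)
n_4 = (+0.3624, -0.9320)
n_5 = (+0.9352, +0.3540)
  (0,1): δ = 107.29°  ·
  (0,2): δ = 40.58°  ·
  (0,3): δ = 7.40°  ✓
  (0,4): δ = 36.04°  ·
  (0,5): δ = 125.52°  ·
  (1,2): δ = 113.29°  ·
  (1,3): δ = 80.11°  ·
  (1,4): δ = 36.67°  ·
  (1,5): δ = 52.81°  ·
  (2,3): δ = 146.82°  ·
  (2,4): δ = 103.38°  ·
  (2,5): δ = 13.90°  ✓
  (3,4): δ = 136.56°  ·
  (3,5): δ = 47.08°  ·
  (4,5): δ = 90.52°  ·
antipodal pairs: 2

count = 2; pairs: (0,3), (2,5)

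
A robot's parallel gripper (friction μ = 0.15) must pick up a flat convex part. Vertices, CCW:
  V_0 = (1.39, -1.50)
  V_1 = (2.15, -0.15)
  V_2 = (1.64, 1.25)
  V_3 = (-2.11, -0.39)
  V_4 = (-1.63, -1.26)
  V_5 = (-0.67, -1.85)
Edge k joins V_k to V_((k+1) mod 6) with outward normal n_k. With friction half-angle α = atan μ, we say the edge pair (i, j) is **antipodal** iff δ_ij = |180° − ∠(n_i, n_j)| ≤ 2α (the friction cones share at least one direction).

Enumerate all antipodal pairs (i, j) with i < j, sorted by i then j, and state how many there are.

count = 2; pairs: (1,3), (2,5)

α = atan 0.15 = 8.53°;  2α = 17.06°
n_0 = (+0.8714, -0.4906)
n_1 = (+0.9396, +0.3423)
n_2 = (-0.4007, +0.9162)
n_3 = (-0.8756, -0.4831)
n_4 = (-0.5236, -0.8520)
n_5 = (+0.1675, -0.9859)
  (0,1): δ = 130.61°  ·
  (0,2): δ = 37.00°  ·
  (0,3): δ = 58.26°  ·
  (0,4): δ = 87.80°  ·
  (0,5): δ = 129.02°  ·
  (1,2): δ = 86.39°  ·
  (1,3): δ = 8.87°  ✓
  (1,4): δ = 38.41°  ·
  (1,5): δ = 79.63°  ·
  (2,3): δ = 84.73°  ·
  (2,4): δ = 55.20°  ·
  (2,5): δ = 13.98°  ✓
  (3,4): δ = 150.46°  ·
  (3,5): δ = 109.24°  ·
  (4,5): δ = 138.78°  ·
antipodal pairs: 2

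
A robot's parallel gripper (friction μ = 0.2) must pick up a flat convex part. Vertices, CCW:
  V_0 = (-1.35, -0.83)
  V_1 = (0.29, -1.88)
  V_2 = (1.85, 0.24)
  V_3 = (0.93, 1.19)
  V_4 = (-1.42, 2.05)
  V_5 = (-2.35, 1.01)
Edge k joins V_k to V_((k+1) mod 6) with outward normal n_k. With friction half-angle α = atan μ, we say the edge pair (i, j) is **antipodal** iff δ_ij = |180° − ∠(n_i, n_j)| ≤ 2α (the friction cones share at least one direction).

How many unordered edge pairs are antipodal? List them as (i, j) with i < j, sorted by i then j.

count = 4; pairs: (0,2), (0,3), (1,4), (2,5)

α = atan 0.2 = 11.31°;  2α = 22.62°
n_0 = (-0.5392, -0.8422)
n_1 = (+0.8054, -0.5927)
n_2 = (+0.7184, +0.6957)
n_3 = (+0.3437, +0.9391)
n_4 = (-0.7454, +0.6666)
n_5 = (-0.8786, -0.4775)
  (0,1): δ = 93.72°  ·
  (0,2): δ = 13.29°  ✓
  (0,3): δ = 12.53°  ✓
  (0,4): δ = 80.83°  ·
  (0,5): δ = 151.15°  ·
  (1,2): δ = 99.57°  ·
  (1,3): δ = 73.75°  ·
  (1,4): δ = 5.46°  ✓
  (1,5): δ = 64.87°  ·
  (2,3): δ = 154.18°  ·
  (2,4): δ = 85.88°  ·
  (2,5): δ = 15.56°  ✓
  (3,4): δ = 111.70°  ·
  (3,5): δ = 41.38°  ·
  (4,5): δ = 109.67°  ·
antipodal pairs: 4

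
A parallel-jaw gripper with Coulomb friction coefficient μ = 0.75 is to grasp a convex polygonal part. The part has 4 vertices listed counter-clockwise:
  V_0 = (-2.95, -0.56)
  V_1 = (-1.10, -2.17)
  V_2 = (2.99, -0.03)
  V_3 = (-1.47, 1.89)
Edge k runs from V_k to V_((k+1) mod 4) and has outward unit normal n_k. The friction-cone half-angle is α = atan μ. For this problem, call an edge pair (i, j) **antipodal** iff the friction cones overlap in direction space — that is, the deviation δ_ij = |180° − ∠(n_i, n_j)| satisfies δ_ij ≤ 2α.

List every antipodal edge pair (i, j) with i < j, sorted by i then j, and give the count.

count = 3; pairs: (0,2), (1,2), (1,3)

α = atan 0.75 = 36.87°;  2α = 73.74°
n_0 = (-0.6565, -0.7543)
n_1 = (+0.4636, -0.8860)
n_2 = (+0.3954, +0.9185)
n_3 = (-0.8559, +0.5171)
  (0,1): δ = 111.35°  ·
  (0,2): δ = 17.74°  ✓
  (0,3): δ = 99.90°  ·
  (1,2): δ = 50.91°  ✓
  (1,3): δ = 31.24°  ✓
  (2,3): δ = 97.84°  ·
antipodal pairs: 3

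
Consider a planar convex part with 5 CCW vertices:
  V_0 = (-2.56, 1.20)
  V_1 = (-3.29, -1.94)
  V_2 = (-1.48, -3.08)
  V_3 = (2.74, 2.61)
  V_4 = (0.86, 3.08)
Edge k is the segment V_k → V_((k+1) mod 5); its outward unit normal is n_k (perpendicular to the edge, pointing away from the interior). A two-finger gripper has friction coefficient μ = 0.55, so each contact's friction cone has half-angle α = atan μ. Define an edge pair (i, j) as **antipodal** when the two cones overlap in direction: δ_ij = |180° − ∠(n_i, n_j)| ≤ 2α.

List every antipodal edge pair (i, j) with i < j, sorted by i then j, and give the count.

count = 3; pairs: (0,2), (1,3), (2,4)

α = atan 0.55 = 28.81°;  2α = 57.62°
n_0 = (-0.9740, +0.2264)
n_1 = (-0.5329, -0.8462)
n_2 = (+0.8032, -0.5957)
n_3 = (+0.2425, +0.9701)
n_4 = (-0.4817, +0.8763)
  (0,1): δ = 109.12°  ·
  (0,2): δ = 23.47°  ✓
  (0,3): δ = 89.05°  ·
  (0,4): δ = 131.89°  ·
  (1,2): δ = 94.36°  ·
  (1,3): δ = 18.17°  ✓
  (1,4): δ = 61.00°  ·
  (2,3): δ = 67.47°  ·
  (2,4): δ = 24.64°  ✓
  (3,4): δ = 137.17°  ·
antipodal pairs: 3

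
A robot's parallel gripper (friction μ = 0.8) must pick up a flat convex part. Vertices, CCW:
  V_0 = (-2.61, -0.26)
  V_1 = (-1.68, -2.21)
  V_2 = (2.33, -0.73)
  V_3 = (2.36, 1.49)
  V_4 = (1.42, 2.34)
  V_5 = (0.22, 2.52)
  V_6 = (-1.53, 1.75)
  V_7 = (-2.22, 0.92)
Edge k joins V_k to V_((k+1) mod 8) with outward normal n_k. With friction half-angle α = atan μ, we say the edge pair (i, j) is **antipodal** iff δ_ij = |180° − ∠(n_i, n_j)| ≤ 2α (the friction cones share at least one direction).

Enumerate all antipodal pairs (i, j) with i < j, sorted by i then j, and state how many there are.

count = 12; pairs: (0,2), (0,3), (0,4), (1,3), (1,4), (1,5), (1,6), (1,7), (2,5), (2,6), (2,7), (3,7)

α = atan 0.8 = 38.66°;  2α = 77.32°
n_0 = (-0.9026, -0.4305)
n_1 = (+0.3462, -0.9381)
n_2 = (+0.9999, -0.0135)
n_3 = (+0.6707, +0.7417)
n_4 = (+0.1483, +0.9889)
n_5 = (-0.4027, +0.9153)
n_6 = (-0.7690, +0.6393)
n_7 = (-0.9495, +0.3138)
  (0,1): δ = 95.24°  ·
  (0,2): δ = 26.27°  ✓
  (0,3): δ = 22.38°  ✓
  (0,4): δ = 55.97°  ✓
  (0,5): δ = 88.25°  ·
  (0,6): δ = 114.76°  ·
  (0,7): δ = 136.21°  ·
  (1,2): δ = 111.03°  ·
  (1,3): δ = 62.38°  ✓
  (1,4): δ = 28.79°  ✓
  (1,5): δ = 3.49°  ✓
  (1,6): δ = 30.00°  ✓
  (1,7): δ = 51.45°  ✓
  (2,3): δ = 131.35°  ·
  (2,4): δ = 97.76°  ·
  (2,5): δ = 65.48°  ✓
  (2,6): δ = 38.96°  ✓
  (2,7): δ = 17.51°  ✓
  (3,4): δ = 146.41°  ·
  (3,5): δ = 114.13°  ·
  (3,6): δ = 87.62°  ·
  (3,7): δ = 66.17°  ✓
  (4,5): δ = 147.72°  ·
  (4,6): δ = 121.21°  ·
  (4,7): δ = 99.76°  ·
  (5,6): δ = 153.49°  ·
  (5,7): δ = 132.04°  ·
  (6,7): δ = 158.55°  ·
antipodal pairs: 12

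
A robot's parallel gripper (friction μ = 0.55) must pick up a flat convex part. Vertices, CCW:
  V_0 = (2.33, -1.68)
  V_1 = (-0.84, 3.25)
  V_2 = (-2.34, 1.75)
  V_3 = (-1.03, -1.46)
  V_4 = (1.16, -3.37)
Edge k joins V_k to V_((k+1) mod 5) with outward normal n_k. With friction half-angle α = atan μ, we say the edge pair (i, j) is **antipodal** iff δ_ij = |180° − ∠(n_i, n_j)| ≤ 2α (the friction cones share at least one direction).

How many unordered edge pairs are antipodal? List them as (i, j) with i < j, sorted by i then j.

α = atan 0.55 = 28.81°;  2α = 57.62°
n_0 = (+0.8411, +0.5408)
n_1 = (-0.7071, +0.7071)
n_2 = (-0.9259, -0.3778)
n_3 = (-0.6573, -0.7536)
n_4 = (+0.8222, -0.5692)
  (0,1): δ = 77.74°  ·
  (0,2): δ = 10.54°  ✓
  (0,3): δ = 16.17°  ✓
  (0,4): δ = 112.56°  ·
  (1,2): δ = 112.80°  ·
  (1,3): δ = 86.09°  ·
  (1,4): δ = 10.30°  ✓
  (2,3): δ = 153.29°  ·
  (2,4): δ = 56.90°  ✓
  (3,4): δ = 83.60°  ·
antipodal pairs: 4

count = 4; pairs: (0,2), (0,3), (1,4), (2,4)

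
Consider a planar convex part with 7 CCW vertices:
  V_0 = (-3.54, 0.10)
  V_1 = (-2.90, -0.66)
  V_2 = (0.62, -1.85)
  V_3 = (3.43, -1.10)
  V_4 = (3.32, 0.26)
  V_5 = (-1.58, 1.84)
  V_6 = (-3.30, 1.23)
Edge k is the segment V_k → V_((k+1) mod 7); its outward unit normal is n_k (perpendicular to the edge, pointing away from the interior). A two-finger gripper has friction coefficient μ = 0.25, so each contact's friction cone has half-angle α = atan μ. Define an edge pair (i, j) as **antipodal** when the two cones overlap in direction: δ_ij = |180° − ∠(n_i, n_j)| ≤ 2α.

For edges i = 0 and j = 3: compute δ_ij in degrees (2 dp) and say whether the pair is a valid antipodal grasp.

α = atan 0.25 = 14.04°;  2α = 28.07°
edge 0: e_0 = (+0.64, -0.76);  n_0 = (-0.7649, -0.6441)
edge 3: e_3 = (-0.11, +1.36);  n_3 = (+0.9967, +0.0806)
∠(n_0, n_3) = 144.52°
δ = |180° − 144.52°| = 35.48°
35.48° > 2α = 28.07°  →  invalid

δ = 35.48°, invalid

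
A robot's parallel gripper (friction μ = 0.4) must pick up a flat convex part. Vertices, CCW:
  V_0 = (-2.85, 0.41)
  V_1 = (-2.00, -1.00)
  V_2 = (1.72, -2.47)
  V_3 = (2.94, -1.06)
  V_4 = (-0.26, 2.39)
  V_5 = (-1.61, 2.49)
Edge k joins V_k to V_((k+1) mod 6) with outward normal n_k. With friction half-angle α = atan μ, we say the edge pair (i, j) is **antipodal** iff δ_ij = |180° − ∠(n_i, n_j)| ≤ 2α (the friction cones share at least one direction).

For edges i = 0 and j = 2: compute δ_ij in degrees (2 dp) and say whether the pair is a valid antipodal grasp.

α = atan 0.4 = 21.80°;  2α = 43.60°
edge 0: e_0 = (+0.85, -1.41);  n_0 = (-0.8564, -0.5163)
edge 2: e_2 = (+1.22, +1.41);  n_2 = (+0.7562, -0.6543)
∠(n_0, n_2) = 108.05°
δ = |180° − 108.05°| = 71.95°
71.95° > 2α = 43.60°  →  invalid

δ = 71.95°, invalid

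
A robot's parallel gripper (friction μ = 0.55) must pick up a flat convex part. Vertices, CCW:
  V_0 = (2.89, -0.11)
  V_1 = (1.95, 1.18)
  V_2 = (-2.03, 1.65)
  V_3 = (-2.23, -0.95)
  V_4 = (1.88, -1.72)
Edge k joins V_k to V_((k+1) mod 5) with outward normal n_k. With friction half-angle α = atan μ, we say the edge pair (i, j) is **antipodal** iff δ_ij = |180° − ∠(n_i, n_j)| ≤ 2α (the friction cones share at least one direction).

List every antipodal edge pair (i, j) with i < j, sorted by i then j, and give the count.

α = atan 0.55 = 28.81°;  2α = 57.62°
n_0 = (+0.8082, +0.5889)
n_1 = (+0.1173, +0.9931)
n_2 = (-0.9971, +0.0767)
n_3 = (-0.1841, -0.9829)
n_4 = (+0.8471, -0.5314)
  (0,1): δ = 132.82°  ·
  (0,2): δ = 40.48°  ✓
  (0,3): δ = 43.31°  ✓
  (0,4): δ = 111.82°  ·
  (1,2): δ = 87.66°  ·
  (1,3): δ = 3.88°  ✓
  (1,4): δ = 64.63°  ·
  (2,3): δ = 96.21°  ·
  (2,4): δ = 27.70°  ✓
  (3,4): δ = 111.49°  ·
antipodal pairs: 4

count = 4; pairs: (0,2), (0,3), (1,3), (2,4)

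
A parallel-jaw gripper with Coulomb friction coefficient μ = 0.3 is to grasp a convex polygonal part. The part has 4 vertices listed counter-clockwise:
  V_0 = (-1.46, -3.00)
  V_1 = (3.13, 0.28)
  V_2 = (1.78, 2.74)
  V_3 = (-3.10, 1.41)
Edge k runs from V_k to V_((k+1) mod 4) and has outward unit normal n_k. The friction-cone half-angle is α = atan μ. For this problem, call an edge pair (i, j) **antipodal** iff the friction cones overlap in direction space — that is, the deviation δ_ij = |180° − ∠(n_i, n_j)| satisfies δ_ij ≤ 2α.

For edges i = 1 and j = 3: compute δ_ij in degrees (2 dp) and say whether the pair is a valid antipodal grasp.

α = atan 0.3 = 16.70°;  2α = 33.40°
edge 1: e_1 = (-1.35, +2.46);  n_1 = (+0.8767, +0.4811)
edge 3: e_3 = (+1.64, -4.41);  n_3 = (-0.9373, -0.3486)
∠(n_1, n_3) = 171.64°
δ = |180° − 171.64°| = 8.36°
8.36° ≤ 2α = 33.40°  →  valid

δ = 8.36°, valid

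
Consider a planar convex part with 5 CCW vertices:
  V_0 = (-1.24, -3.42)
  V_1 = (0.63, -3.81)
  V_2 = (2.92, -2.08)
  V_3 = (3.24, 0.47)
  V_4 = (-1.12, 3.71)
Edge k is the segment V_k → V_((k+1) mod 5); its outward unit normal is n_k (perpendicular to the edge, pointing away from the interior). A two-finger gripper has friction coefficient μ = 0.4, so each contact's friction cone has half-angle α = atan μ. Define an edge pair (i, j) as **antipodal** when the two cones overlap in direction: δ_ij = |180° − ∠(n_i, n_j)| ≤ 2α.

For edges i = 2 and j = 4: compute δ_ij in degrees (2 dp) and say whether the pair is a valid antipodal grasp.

δ = 6.19°, valid

α = atan 0.4 = 21.80°;  2α = 43.60°
edge 2: e_2 = (+0.32, +2.55);  n_2 = (+0.9922, -0.1245)
edge 4: e_4 = (-0.12, -7.13);  n_4 = (-0.9999, +0.0168)
∠(n_2, n_4) = 173.81°
δ = |180° − 173.81°| = 6.19°
6.19° ≤ 2α = 43.60°  →  valid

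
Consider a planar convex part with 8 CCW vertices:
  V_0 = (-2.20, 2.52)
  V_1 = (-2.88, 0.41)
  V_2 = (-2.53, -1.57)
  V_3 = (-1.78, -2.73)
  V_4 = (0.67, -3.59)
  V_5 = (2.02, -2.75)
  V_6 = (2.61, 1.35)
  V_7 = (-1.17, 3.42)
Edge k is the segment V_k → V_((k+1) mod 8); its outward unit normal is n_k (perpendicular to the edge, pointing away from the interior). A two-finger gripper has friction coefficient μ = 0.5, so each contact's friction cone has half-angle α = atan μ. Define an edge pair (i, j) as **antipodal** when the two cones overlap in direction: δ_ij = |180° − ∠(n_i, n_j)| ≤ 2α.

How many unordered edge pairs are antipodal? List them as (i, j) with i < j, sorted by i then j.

count = 9; pairs: (0,4), (0,5), (1,5), (1,6), (2,5), (2,6), (3,6), (4,7), (5,7)

α = atan 0.5 = 26.57°;  2α = 53.13°
n_0 = (-0.9518, +0.3067)
n_1 = (-0.9847, -0.1741)
n_2 = (-0.8398, -0.5430)
n_3 = (-0.3312, -0.9436)
n_4 = (+0.5283, -0.8491)
n_5 = (+0.9898, -0.1424)
n_6 = (+0.4803, +0.8771)
n_7 = (-0.6580, +0.7530)
  (0,1): δ = 152.11°  ·
  (0,2): δ = 129.25°  ·
  (0,3): δ = 91.48°  ·
  (0,4): δ = 40.25°  ✓
  (0,5): δ = 9.67°  ✓
  (0,6): δ = 79.16°  ·
  (0,7): δ = 149.01°  ·
  (1,2): δ = 157.14°  ·
  (1,3): δ = 119.37°  ·
  (1,4): δ = 68.13°  ·
  (1,5): δ = 18.21°  ✓
  (1,6): δ = 51.27°  ✓
  (1,7): δ = 121.12°  ·
  (2,3): δ = 142.23°  ·
  (2,4): δ = 90.99°  ·
  (2,5): δ = 41.07°  ✓
  (2,6): δ = 28.41°  ✓
  (2,7): δ = 98.26°  ·
  (3,4): δ = 128.77°  ·
  (3,5): δ = 78.85°  ·
  (3,6): δ = 9.36°  ✓
  (3,7): δ = 60.49°  ·
  (4,5): δ = 130.08°  ·
  (4,6): δ = 60.60°  ·
  (4,7): δ = 9.26°  ✓
  (5,6): δ = 110.52°  ·
  (5,7): δ = 40.66°  ✓
  (6,7): δ = 110.15°  ·
antipodal pairs: 9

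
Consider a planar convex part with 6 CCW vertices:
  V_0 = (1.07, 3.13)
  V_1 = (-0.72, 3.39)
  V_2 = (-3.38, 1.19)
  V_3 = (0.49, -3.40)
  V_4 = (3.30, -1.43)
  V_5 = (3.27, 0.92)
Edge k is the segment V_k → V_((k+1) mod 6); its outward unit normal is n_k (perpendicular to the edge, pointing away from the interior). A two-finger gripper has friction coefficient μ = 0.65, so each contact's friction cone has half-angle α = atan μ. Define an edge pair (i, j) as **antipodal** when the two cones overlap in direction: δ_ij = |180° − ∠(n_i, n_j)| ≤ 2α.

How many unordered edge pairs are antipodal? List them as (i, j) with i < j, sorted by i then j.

count = 6; pairs: (0,2), (0,3), (1,3), (1,4), (2,4), (2,5)

α = atan 0.65 = 33.02°;  2α = 66.05°
n_0 = (+0.1437, +0.9896)
n_1 = (-0.6373, +0.7706)
n_2 = (-0.7645, -0.6446)
n_3 = (+0.5740, -0.8188)
n_4 = (+0.9999, +0.0128)
n_5 = (+0.7087, +0.7055)
  (0,1): δ = 132.14°  ·
  (0,2): δ = 41.60°  ✓
  (0,3): δ = 43.30°  ✓
  (0,4): δ = 99.00°  ·
  (0,5): δ = 143.13°  ·
  (1,2): δ = 89.46°  ·
  (1,3): δ = 4.56°  ✓
  (1,4): δ = 51.14°  ✓
  (1,5): δ = 95.28°  ·
  (2,3): δ = 95.10°  ·
  (2,4): δ = 39.40°  ✓
  (2,5): δ = 4.73°  ✓
  (3,4): δ = 124.30°  ·
  (3,5): δ = 80.16°  ·
  (4,5): δ = 135.86°  ·
antipodal pairs: 6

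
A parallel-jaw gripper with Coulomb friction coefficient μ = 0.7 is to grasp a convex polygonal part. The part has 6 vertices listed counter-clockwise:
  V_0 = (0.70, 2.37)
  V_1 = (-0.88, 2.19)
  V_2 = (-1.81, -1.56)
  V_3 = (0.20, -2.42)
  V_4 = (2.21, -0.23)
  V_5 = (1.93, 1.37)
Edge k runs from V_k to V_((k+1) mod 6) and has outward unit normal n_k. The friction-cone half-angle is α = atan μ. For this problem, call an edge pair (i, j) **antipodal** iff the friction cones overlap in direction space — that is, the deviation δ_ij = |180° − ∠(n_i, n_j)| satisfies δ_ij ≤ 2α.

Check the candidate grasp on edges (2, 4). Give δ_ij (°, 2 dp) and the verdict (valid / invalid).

α = atan 0.7 = 34.99°;  2α = 69.98°
edge 2: e_2 = (+2.01, -0.86);  n_2 = (-0.3934, -0.9194)
edge 4: e_4 = (-0.28, +1.60);  n_4 = (+0.9850, +0.1724)
∠(n_2, n_4) = 123.09°
δ = |180° − 123.09°| = 56.91°
56.91° ≤ 2α = 69.98°  →  valid

δ = 56.91°, valid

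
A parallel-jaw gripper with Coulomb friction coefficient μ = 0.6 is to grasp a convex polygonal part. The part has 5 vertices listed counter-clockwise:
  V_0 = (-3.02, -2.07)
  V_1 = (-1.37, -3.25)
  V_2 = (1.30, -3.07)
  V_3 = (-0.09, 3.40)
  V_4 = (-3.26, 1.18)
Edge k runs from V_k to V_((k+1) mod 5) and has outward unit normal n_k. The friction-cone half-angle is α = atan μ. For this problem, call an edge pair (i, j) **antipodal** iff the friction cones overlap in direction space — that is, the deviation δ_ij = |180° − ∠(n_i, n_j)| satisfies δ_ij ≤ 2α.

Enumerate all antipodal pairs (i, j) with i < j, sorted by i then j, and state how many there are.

count = 3; pairs: (0,2), (1,3), (2,4)

α = atan 0.6 = 30.96°;  2α = 61.93°
n_0 = (-0.5817, -0.8134)
n_1 = (+0.0673, -0.9977)
n_2 = (+0.9777, +0.2100)
n_3 = (-0.5736, +0.8191)
n_4 = (-0.9973, -0.0736)
  (0,1): δ = 140.57°  ·
  (0,2): δ = 42.30°  ✓
  (0,3): δ = 70.57°  ·
  (0,4): δ = 129.79°  ·
  (1,2): δ = 81.73°  ·
  (1,3): δ = 31.15°  ✓
  (1,4): δ = 90.37°  ·
  (2,3): δ = 67.12°  ·
  (2,4): δ = 7.90°  ✓
  (3,4): δ = 120.78°  ·
antipodal pairs: 3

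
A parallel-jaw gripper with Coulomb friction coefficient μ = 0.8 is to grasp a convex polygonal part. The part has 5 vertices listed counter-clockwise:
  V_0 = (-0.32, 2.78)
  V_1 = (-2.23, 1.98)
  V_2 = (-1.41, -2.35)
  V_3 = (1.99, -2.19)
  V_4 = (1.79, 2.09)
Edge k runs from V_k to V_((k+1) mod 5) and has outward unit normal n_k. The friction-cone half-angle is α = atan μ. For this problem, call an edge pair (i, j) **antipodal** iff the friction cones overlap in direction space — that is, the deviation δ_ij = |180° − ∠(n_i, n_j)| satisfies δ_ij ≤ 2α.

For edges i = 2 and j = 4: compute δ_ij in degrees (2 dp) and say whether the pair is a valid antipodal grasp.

δ = 20.80°, valid

α = atan 0.8 = 38.66°;  2α = 77.32°
edge 2: e_2 = (+3.40, +0.16);  n_2 = (+0.0470, -0.9989)
edge 4: e_4 = (-2.11, +0.69);  n_4 = (+0.3108, +0.9505)
∠(n_2, n_4) = 159.20°
δ = |180° − 159.20°| = 20.80°
20.80° ≤ 2α = 77.32°  →  valid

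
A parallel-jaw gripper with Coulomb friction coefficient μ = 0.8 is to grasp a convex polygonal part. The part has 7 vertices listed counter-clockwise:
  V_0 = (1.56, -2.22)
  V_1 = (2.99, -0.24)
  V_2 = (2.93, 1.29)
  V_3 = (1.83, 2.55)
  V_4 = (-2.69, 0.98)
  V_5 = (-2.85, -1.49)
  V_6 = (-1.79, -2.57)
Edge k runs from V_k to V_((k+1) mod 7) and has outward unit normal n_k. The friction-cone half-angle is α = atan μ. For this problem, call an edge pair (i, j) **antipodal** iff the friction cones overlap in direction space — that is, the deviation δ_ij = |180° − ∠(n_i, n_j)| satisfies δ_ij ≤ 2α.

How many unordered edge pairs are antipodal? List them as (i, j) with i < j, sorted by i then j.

count = 10; pairs: (0,3), (0,4), (1,3), (1,4), (1,5), (2,4), (2,5), (2,6), (3,5), (3,6)

α = atan 0.8 = 38.66°;  2α = 77.32°
n_0 = (+0.8107, -0.5855)
n_1 = (+0.9992, +0.0392)
n_2 = (+0.7533, +0.6577)
n_3 = (-0.3281, +0.9446)
n_4 = (-0.9979, +0.0646)
n_5 = (-0.7137, -0.7005)
n_6 = (+0.1039, -0.9946)
  (0,1): δ = 141.92°  ·
  (0,2): δ = 103.04°  ·
  (0,3): δ = 35.01°  ✓
  (0,4): δ = 32.13°  ✓
  (0,5): δ = 80.30°  ·
  (0,6): δ = 131.80°  ·
  (1,2): δ = 141.12°  ·
  (1,3): δ = 73.09°  ✓
  (1,4): δ = 5.95°  ✓
  (1,5): δ = 42.22°  ✓
  (1,6): δ = 93.72°  ·
  (2,3): δ = 111.97°  ·
  (2,4): δ = 44.83°  ✓
  (2,5): δ = 3.34°  ✓
  (2,6): δ = 54.84°  ✓
  (3,4): δ = 112.86°  ·
  (3,5): δ = 64.69°  ✓
  (3,6): δ = 13.19°  ✓
  (4,5): δ = 131.83°  ·
  (4,6): δ = 80.33°  ·
  (5,6): δ = 128.50°  ·
antipodal pairs: 10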